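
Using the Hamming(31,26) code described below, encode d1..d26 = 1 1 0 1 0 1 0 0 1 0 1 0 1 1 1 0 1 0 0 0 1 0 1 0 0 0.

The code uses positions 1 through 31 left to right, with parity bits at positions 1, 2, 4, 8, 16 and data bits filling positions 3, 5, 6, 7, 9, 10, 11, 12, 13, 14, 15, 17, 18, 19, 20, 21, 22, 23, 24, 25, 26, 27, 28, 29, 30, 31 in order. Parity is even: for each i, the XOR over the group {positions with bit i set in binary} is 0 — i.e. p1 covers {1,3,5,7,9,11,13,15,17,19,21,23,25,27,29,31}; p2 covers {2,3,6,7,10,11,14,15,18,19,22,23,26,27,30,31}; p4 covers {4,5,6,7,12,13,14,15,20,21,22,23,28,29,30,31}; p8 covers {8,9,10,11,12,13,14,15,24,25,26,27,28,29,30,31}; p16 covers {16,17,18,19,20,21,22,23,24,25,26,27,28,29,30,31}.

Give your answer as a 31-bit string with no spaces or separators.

0011101101001010011101000101000

Place data at non-parity positions: p1 p2 1 p4 1 0 1 p8 0 1 0 0 1 0 1 p16 0 1 1 1 0 1 0 0 0 1 0 1 0 0 0
p1 (pos 1,3,5,7,9,11,13,15,17,19,21,23,25,27,29,31): XOR of data positions = 1⊕1⊕1⊕0⊕0⊕1⊕1⊕0⊕1⊕0⊕0⊕0⊕0⊕0⊕0 = 0
p2 (pos 2,3,6,7,10,11,14,15,18,19,22,23,26,27,30,31): XOR of data positions = 1⊕0⊕1⊕1⊕0⊕0⊕1⊕1⊕1⊕1⊕0⊕1⊕0⊕0⊕0 = 0
p4 (pos 4,5,6,7,12,13,14,15,20,21,22,23,28,29,30,31): XOR of data positions = 1⊕0⊕1⊕0⊕1⊕0⊕1⊕1⊕0⊕1⊕0⊕1⊕0⊕0⊕0 = 1
p8 (pos 8,9,10,11,12,13,14,15,24,25,26,27,28,29,30,31): XOR of data positions = 0⊕1⊕0⊕0⊕1⊕0⊕1⊕0⊕0⊕1⊕0⊕1⊕0⊕0⊕0 = 1
p16 (pos 16,17,18,19,20,21,22,23,24,25,26,27,28,29,30,31): XOR of data positions = 0⊕1⊕1⊕1⊕0⊕1⊕0⊕0⊕0⊕1⊕0⊕1⊕0⊕0⊕0 = 0
Codeword: 0011101101001010011101000101000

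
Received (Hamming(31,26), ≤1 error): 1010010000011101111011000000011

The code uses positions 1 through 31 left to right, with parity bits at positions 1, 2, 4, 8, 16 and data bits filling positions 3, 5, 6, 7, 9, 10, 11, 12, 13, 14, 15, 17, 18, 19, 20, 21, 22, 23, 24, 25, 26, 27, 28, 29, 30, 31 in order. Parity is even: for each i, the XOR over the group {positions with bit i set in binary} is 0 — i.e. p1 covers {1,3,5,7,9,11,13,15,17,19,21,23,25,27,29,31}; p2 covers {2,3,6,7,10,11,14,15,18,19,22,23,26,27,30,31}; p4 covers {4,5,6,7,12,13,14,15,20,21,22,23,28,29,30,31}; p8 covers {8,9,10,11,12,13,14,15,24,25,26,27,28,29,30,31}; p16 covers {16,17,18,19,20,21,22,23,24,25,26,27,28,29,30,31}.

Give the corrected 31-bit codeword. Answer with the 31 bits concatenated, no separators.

s1 (pos 1,3,5,7,9,11,13,15,17,19,21,23,25,27,29,31): 1⊕1⊕0⊕0⊕0⊕0⊕1⊕0⊕1⊕1⊕1⊕0⊕0⊕0⊕0⊕1 = 1
s2 (pos 2,3,6,7,10,11,14,15,18,19,22,23,26,27,30,31): 0⊕1⊕1⊕0⊕0⊕0⊕1⊕0⊕1⊕1⊕1⊕0⊕0⊕0⊕1⊕1 = 0
s4 (pos 4,5,6,7,12,13,14,15,20,21,22,23,28,29,30,31): 0⊕0⊕1⊕0⊕1⊕1⊕1⊕0⊕0⊕1⊕1⊕0⊕0⊕0⊕1⊕1 = 0
s8 (pos 8,9,10,11,12,13,14,15,24,25,26,27,28,29,30,31): 0⊕0⊕0⊕0⊕1⊕1⊕1⊕0⊕0⊕0⊕0⊕0⊕0⊕0⊕1⊕1 = 1
s16 (pos 16,17,18,19,20,21,22,23,24,25,26,27,28,29,30,31): 1⊕1⊕1⊕1⊕0⊕1⊕1⊕0⊕0⊕0⊕0⊕0⊕0⊕0⊕1⊕1 = 0
Syndrome s16…s1 = 01001 → error at position 9.
Flip position 9: 1010010000011101111011000000011 → 1010010010011101111011000000011

1010010010011101111011000000011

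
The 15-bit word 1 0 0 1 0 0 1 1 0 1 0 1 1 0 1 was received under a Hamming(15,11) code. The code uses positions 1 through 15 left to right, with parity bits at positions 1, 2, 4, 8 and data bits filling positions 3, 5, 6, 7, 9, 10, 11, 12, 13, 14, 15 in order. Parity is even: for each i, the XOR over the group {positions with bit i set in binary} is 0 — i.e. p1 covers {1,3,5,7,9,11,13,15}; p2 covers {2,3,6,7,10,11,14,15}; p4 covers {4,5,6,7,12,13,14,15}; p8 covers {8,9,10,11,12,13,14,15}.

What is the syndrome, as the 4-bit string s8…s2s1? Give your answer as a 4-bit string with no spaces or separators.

1110

s1 (pos 1,3,5,7,9,11,13,15): 1⊕0⊕0⊕1⊕0⊕0⊕1⊕1 = 0
s2 (pos 2,3,6,7,10,11,14,15): 0⊕0⊕0⊕1⊕1⊕0⊕0⊕1 = 1
s4 (pos 4,5,6,7,12,13,14,15): 1⊕0⊕0⊕1⊕1⊕1⊕0⊕1 = 1
s8 (pos 8,9,10,11,12,13,14,15): 1⊕0⊕1⊕0⊕1⊕1⊕0⊕1 = 1
Syndrome s8…s1 = 1110 → error at position 14.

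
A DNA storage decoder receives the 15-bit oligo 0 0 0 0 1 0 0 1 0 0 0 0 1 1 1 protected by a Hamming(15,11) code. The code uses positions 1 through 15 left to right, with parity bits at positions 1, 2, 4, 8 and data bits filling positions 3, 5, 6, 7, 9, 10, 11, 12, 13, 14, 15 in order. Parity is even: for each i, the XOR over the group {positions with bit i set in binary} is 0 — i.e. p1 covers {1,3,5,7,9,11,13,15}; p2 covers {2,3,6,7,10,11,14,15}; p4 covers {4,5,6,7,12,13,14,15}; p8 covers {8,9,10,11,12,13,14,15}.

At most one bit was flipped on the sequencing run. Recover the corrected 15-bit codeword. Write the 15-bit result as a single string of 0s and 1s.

100010010000111

s1 (pos 1,3,5,7,9,11,13,15): 0⊕0⊕1⊕0⊕0⊕0⊕1⊕1 = 1
s2 (pos 2,3,6,7,10,11,14,15): 0⊕0⊕0⊕0⊕0⊕0⊕1⊕1 = 0
s4 (pos 4,5,6,7,12,13,14,15): 0⊕1⊕0⊕0⊕0⊕1⊕1⊕1 = 0
s8 (pos 8,9,10,11,12,13,14,15): 1⊕0⊕0⊕0⊕0⊕1⊕1⊕1 = 0
Syndrome s8…s1 = 0001 → error at position 1.
Flip position 1: 000010010000111 → 100010010000111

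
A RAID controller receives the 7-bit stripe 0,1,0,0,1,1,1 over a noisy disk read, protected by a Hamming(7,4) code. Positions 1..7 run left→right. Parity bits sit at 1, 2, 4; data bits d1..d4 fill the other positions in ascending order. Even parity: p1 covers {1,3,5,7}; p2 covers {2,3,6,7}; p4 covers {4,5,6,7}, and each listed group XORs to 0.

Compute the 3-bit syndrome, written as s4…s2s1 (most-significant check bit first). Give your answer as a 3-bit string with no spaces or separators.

110

s1 (pos 1,3,5,7): 0⊕0⊕1⊕1 = 0
s2 (pos 2,3,6,7): 1⊕0⊕1⊕1 = 1
s4 (pos 4,5,6,7): 0⊕1⊕1⊕1 = 1
Syndrome s4…s1 = 110 → error at position 6.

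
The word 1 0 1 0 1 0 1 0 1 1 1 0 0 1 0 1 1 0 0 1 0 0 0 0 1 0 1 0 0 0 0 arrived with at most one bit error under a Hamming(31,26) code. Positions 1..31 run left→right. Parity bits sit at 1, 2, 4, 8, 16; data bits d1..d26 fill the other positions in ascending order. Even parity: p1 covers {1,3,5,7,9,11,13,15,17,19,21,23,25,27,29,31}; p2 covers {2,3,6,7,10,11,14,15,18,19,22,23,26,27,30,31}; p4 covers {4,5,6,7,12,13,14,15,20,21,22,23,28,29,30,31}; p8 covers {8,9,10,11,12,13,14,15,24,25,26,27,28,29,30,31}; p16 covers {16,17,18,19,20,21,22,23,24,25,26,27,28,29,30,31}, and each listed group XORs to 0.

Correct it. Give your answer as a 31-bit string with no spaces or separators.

s1 (pos 1,3,5,7,9,11,13,15,17,19,21,23,25,27,29,31): 1⊕1⊕1⊕1⊕1⊕1⊕0⊕0⊕1⊕0⊕0⊕0⊕1⊕1⊕0⊕0 = 1
s2 (pos 2,3,6,7,10,11,14,15,18,19,22,23,26,27,30,31): 0⊕1⊕0⊕1⊕1⊕1⊕1⊕0⊕0⊕0⊕0⊕0⊕0⊕1⊕0⊕0 = 0
s4 (pos 4,5,6,7,12,13,14,15,20,21,22,23,28,29,30,31): 0⊕1⊕0⊕1⊕0⊕0⊕1⊕0⊕1⊕0⊕0⊕0⊕0⊕0⊕0⊕0 = 0
s8 (pos 8,9,10,11,12,13,14,15,24,25,26,27,28,29,30,31): 0⊕1⊕1⊕1⊕0⊕0⊕1⊕0⊕0⊕1⊕0⊕1⊕0⊕0⊕0⊕0 = 0
s16 (pos 16,17,18,19,20,21,22,23,24,25,26,27,28,29,30,31): 1⊕1⊕0⊕0⊕1⊕0⊕0⊕0⊕0⊕1⊕0⊕1⊕0⊕0⊕0⊕0 = 1
Syndrome s16…s1 = 10001 → error at position 17.
Flip position 17: 1010101011100101100100001010000 → 1010101011100101000100001010000

1010101011100101000100001010000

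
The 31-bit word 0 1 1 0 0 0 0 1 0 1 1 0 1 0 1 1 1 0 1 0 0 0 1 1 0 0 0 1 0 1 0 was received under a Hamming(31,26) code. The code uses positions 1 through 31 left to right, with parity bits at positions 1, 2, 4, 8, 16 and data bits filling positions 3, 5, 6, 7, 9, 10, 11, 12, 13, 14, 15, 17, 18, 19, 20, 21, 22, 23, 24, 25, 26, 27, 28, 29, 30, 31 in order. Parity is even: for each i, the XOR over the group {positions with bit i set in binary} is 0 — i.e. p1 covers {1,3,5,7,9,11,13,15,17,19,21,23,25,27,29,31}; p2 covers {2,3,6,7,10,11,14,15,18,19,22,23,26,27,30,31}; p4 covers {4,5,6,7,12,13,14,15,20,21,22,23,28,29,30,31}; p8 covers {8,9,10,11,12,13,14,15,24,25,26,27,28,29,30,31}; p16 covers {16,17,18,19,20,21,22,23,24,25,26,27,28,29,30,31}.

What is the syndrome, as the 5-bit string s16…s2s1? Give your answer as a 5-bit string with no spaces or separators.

s1 (pos 1,3,5,7,9,11,13,15,17,19,21,23,25,27,29,31): 0⊕1⊕0⊕0⊕0⊕1⊕1⊕1⊕1⊕1⊕0⊕1⊕0⊕0⊕0⊕0 = 1
s2 (pos 2,3,6,7,10,11,14,15,18,19,22,23,26,27,30,31): 1⊕1⊕0⊕0⊕1⊕1⊕0⊕1⊕0⊕1⊕0⊕1⊕0⊕0⊕1⊕0 = 0
s4 (pos 4,5,6,7,12,13,14,15,20,21,22,23,28,29,30,31): 0⊕0⊕0⊕0⊕0⊕1⊕0⊕1⊕0⊕0⊕0⊕1⊕1⊕0⊕1⊕0 = 1
s8 (pos 8,9,10,11,12,13,14,15,24,25,26,27,28,29,30,31): 1⊕0⊕1⊕1⊕0⊕1⊕0⊕1⊕1⊕0⊕0⊕0⊕1⊕0⊕1⊕0 = 0
s16 (pos 16,17,18,19,20,21,22,23,24,25,26,27,28,29,30,31): 1⊕1⊕0⊕1⊕0⊕0⊕0⊕1⊕1⊕0⊕0⊕0⊕1⊕0⊕1⊕0 = 1
Syndrome s16…s1 = 10101 → error at position 21.

10101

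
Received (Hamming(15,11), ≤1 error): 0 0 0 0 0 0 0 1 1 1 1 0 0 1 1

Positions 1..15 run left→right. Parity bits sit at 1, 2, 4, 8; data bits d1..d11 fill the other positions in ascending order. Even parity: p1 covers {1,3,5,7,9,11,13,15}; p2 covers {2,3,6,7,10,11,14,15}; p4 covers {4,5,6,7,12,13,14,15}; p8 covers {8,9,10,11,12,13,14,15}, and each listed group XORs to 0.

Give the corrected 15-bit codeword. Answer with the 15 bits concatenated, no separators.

100000011110011

s1 (pos 1,3,5,7,9,11,13,15): 0⊕0⊕0⊕0⊕1⊕1⊕0⊕1 = 1
s2 (pos 2,3,6,7,10,11,14,15): 0⊕0⊕0⊕0⊕1⊕1⊕1⊕1 = 0
s4 (pos 4,5,6,7,12,13,14,15): 0⊕0⊕0⊕0⊕0⊕0⊕1⊕1 = 0
s8 (pos 8,9,10,11,12,13,14,15): 1⊕1⊕1⊕1⊕0⊕0⊕1⊕1 = 0
Syndrome s8…s1 = 0001 → error at position 1.
Flip position 1: 000000011110011 → 100000011110011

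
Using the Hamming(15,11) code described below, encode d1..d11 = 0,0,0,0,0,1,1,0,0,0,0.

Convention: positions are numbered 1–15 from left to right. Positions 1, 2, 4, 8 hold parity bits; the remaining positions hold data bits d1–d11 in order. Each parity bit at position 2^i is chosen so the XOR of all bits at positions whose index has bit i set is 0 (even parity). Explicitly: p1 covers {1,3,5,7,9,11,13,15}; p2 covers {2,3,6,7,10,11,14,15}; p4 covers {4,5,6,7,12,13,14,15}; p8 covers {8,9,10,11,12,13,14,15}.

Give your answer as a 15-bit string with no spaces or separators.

Place data at non-parity positions: p1 p2 0 p4 0 0 0 p8 0 1 1 0 0 0 0
p1 (pos 1,3,5,7,9,11,13,15): XOR of data positions = 0⊕0⊕0⊕0⊕1⊕0⊕0 = 1
p2 (pos 2,3,6,7,10,11,14,15): XOR of data positions = 0⊕0⊕0⊕1⊕1⊕0⊕0 = 0
p4 (pos 4,5,6,7,12,13,14,15): XOR of data positions = 0⊕0⊕0⊕0⊕0⊕0⊕0 = 0
p8 (pos 8,9,10,11,12,13,14,15): XOR of data positions = 0⊕1⊕1⊕0⊕0⊕0⊕0 = 0
Codeword: 100000000110000

100000000110000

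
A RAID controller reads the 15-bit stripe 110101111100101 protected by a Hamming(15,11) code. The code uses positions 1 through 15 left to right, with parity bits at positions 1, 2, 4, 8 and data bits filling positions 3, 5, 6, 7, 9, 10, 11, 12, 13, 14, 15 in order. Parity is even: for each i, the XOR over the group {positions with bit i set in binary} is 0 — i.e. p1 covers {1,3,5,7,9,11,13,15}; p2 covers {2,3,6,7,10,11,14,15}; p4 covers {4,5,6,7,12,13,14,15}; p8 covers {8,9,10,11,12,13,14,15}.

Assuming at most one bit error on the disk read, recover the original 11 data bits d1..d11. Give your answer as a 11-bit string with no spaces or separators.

s1 (pos 1,3,5,7,9,11,13,15): 1⊕0⊕0⊕1⊕1⊕0⊕1⊕1 = 1
s2 (pos 2,3,6,7,10,11,14,15): 1⊕0⊕1⊕1⊕1⊕0⊕0⊕1 = 1
s4 (pos 4,5,6,7,12,13,14,15): 1⊕0⊕1⊕1⊕0⊕1⊕0⊕1 = 1
s8 (pos 8,9,10,11,12,13,14,15): 1⊕1⊕1⊕0⊕0⊕1⊕0⊕1 = 1
Syndrome s8…s1 = 1111 → error at position 15.
Flip position 15: 110101111100101 → 110101111100100
Read data bits from positions 3,5,6,7,9,10,11,12,13,14,15: 00111100100

00111100100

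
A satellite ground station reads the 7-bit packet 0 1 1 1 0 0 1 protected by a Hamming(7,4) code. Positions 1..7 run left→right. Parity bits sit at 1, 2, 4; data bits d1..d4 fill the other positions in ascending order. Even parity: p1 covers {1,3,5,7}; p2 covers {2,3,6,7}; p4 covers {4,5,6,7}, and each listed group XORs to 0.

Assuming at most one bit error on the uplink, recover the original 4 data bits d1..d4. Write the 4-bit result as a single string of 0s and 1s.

1001

s1 (pos 1,3,5,7): 0⊕1⊕0⊕1 = 0
s2 (pos 2,3,6,7): 1⊕1⊕0⊕1 = 1
s4 (pos 4,5,6,7): 1⊕0⊕0⊕1 = 0
Syndrome s4…s1 = 010 → error at position 2.
Flip position 2: 0111001 → 0011001
Read data bits from positions 3,5,6,7: 1001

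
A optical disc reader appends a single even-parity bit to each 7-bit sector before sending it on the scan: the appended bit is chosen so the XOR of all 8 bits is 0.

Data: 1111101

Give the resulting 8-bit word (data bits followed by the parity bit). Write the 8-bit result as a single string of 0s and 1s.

11111010

XOR of the 7 data bits: 1⊕1⊕1⊕1⊕1⊕0⊕1 = 0
Parity bit = 0 (so all 8 bits XOR to 0).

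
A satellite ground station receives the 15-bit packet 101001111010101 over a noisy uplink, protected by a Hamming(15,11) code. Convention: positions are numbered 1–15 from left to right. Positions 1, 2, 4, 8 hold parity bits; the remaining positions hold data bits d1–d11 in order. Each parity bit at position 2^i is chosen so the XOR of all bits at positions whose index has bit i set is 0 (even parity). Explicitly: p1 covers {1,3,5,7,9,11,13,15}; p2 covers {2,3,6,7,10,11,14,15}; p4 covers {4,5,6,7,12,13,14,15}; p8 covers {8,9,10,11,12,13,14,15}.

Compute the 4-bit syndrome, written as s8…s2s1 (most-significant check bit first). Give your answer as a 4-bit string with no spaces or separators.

1011

s1 (pos 1,3,5,7,9,11,13,15): 1⊕1⊕0⊕1⊕1⊕1⊕1⊕1 = 1
s2 (pos 2,3,6,7,10,11,14,15): 0⊕1⊕1⊕1⊕0⊕1⊕0⊕1 = 1
s4 (pos 4,5,6,7,12,13,14,15): 0⊕0⊕1⊕1⊕0⊕1⊕0⊕1 = 0
s8 (pos 8,9,10,11,12,13,14,15): 1⊕1⊕0⊕1⊕0⊕1⊕0⊕1 = 1
Syndrome s8…s1 = 1011 → error at position 11.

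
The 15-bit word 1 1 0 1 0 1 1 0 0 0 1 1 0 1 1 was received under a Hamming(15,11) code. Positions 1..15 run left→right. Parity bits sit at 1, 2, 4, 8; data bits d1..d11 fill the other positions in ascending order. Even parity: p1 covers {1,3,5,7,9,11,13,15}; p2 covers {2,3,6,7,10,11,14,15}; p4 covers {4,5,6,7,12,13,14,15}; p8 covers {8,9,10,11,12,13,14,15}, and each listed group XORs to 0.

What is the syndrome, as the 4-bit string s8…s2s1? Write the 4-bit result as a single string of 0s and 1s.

0000

s1 (pos 1,3,5,7,9,11,13,15): 1⊕0⊕0⊕1⊕0⊕1⊕0⊕1 = 0
s2 (pos 2,3,6,7,10,11,14,15): 1⊕0⊕1⊕1⊕0⊕1⊕1⊕1 = 0
s4 (pos 4,5,6,7,12,13,14,15): 1⊕0⊕1⊕1⊕1⊕0⊕1⊕1 = 0
s8 (pos 8,9,10,11,12,13,14,15): 0⊕0⊕0⊕1⊕1⊕0⊕1⊕1 = 0
Syndrome s8…s1 = 0000 → no error.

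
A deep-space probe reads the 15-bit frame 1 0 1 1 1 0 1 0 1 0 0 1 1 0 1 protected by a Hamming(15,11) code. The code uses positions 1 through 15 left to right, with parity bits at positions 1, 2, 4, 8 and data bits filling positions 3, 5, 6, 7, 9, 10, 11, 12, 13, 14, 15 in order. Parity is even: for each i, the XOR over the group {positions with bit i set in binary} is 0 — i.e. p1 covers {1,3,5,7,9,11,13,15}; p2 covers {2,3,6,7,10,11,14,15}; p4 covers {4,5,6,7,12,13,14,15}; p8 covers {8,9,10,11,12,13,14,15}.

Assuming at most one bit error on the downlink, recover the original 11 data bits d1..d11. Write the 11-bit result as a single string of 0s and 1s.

s1 (pos 1,3,5,7,9,11,13,15): 1⊕1⊕1⊕1⊕1⊕0⊕1⊕1 = 1
s2 (pos 2,3,6,7,10,11,14,15): 0⊕1⊕0⊕1⊕0⊕0⊕0⊕1 = 1
s4 (pos 4,5,6,7,12,13,14,15): 1⊕1⊕0⊕1⊕1⊕1⊕0⊕1 = 0
s8 (pos 8,9,10,11,12,13,14,15): 0⊕1⊕0⊕0⊕1⊕1⊕0⊕1 = 0
Syndrome s8…s1 = 0011 → error at position 3.
Flip position 3: 101110101001101 → 100110101001101
Read data bits from positions 3,5,6,7,9,10,11,12,13,14,15: 01011001101

01011001101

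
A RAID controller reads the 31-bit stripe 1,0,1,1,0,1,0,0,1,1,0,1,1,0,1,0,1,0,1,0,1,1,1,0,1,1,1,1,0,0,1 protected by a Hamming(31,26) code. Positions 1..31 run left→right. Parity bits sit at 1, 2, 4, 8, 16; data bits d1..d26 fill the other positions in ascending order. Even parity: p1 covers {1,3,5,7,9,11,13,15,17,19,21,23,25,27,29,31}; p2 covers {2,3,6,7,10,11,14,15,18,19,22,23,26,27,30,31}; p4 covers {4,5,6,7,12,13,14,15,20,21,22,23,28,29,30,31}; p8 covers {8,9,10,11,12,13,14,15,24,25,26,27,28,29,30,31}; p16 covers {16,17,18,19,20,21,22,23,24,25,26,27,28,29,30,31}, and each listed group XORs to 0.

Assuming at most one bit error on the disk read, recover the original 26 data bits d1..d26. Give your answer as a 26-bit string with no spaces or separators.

s1 (pos 1,3,5,7,9,11,13,15,17,19,21,23,25,27,29,31): 1⊕1⊕0⊕0⊕1⊕0⊕1⊕1⊕1⊕1⊕1⊕1⊕1⊕1⊕0⊕1 = 0
s2 (pos 2,3,6,7,10,11,14,15,18,19,22,23,26,27,30,31): 0⊕1⊕1⊕0⊕1⊕0⊕0⊕1⊕0⊕1⊕1⊕1⊕1⊕1⊕0⊕1 = 0
s4 (pos 4,5,6,7,12,13,14,15,20,21,22,23,28,29,30,31): 1⊕0⊕1⊕0⊕1⊕1⊕0⊕1⊕0⊕1⊕1⊕1⊕1⊕0⊕0⊕1 = 0
s8 (pos 8,9,10,11,12,13,14,15,24,25,26,27,28,29,30,31): 0⊕1⊕1⊕0⊕1⊕1⊕0⊕1⊕0⊕1⊕1⊕1⊕1⊕0⊕0⊕1 = 0
s16 (pos 16,17,18,19,20,21,22,23,24,25,26,27,28,29,30,31): 0⊕1⊕0⊕1⊕0⊕1⊕1⊕1⊕0⊕1⊕1⊕1⊕1⊕0⊕0⊕1 = 0
Syndrome s16…s1 = 00000 → no error.
Read data bits from positions 3,5,6,7,9,10,11,12,13,14,15,17,18,19,20,21,22,23,24,25,26,27,28,29,30,31: 10101101101101011101111001

10101101101101011101111001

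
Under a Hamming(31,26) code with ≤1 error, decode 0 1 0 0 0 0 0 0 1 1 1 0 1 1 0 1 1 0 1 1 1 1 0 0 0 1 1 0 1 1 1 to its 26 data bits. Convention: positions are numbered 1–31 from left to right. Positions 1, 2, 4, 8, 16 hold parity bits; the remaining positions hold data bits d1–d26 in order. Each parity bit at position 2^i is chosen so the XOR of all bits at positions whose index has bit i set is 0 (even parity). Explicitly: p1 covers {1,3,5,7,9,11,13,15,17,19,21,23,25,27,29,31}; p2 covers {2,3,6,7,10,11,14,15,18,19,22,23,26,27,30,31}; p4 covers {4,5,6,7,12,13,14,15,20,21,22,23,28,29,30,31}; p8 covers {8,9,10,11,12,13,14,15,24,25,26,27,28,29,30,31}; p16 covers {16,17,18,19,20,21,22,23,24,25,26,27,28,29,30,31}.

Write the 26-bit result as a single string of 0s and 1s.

s1 (pos 1,3,5,7,9,11,13,15,17,19,21,23,25,27,29,31): 0⊕0⊕0⊕0⊕1⊕1⊕1⊕0⊕1⊕1⊕1⊕0⊕0⊕1⊕1⊕1 = 1
s2 (pos 2,3,6,7,10,11,14,15,18,19,22,23,26,27,30,31): 1⊕0⊕0⊕0⊕1⊕1⊕1⊕0⊕0⊕1⊕1⊕0⊕1⊕1⊕1⊕1 = 0
s4 (pos 4,5,6,7,12,13,14,15,20,21,22,23,28,29,30,31): 0⊕0⊕0⊕0⊕0⊕1⊕1⊕0⊕1⊕1⊕1⊕0⊕0⊕1⊕1⊕1 = 0
s8 (pos 8,9,10,11,12,13,14,15,24,25,26,27,28,29,30,31): 0⊕1⊕1⊕1⊕0⊕1⊕1⊕0⊕0⊕0⊕1⊕1⊕0⊕1⊕1⊕1 = 0
s16 (pos 16,17,18,19,20,21,22,23,24,25,26,27,28,29,30,31): 1⊕1⊕0⊕1⊕1⊕1⊕1⊕0⊕0⊕0⊕1⊕1⊕0⊕1⊕1⊕1 = 1
Syndrome s16…s1 = 10001 → error at position 17.
Flip position 17: 0100000011101101101111000110111 → 0100000011101101001111000110111
Read data bits from positions 3,5,6,7,9,10,11,12,13,14,15,17,18,19,20,21,22,23,24,25,26,27,28,29,30,31: 00001110110001111000110111

00001110110001111000110111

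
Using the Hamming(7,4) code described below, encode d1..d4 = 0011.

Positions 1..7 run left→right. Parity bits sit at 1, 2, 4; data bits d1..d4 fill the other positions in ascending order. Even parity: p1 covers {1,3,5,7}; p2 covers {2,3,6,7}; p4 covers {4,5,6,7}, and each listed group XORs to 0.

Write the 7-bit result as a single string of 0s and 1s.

Place data at non-parity positions: p1 p2 0 p4 0 1 1
p1 (pos 1,3,5,7): XOR of data positions = 0⊕0⊕1 = 1
p2 (pos 2,3,6,7): XOR of data positions = 0⊕1⊕1 = 0
p4 (pos 4,5,6,7): XOR of data positions = 0⊕1⊕1 = 0
Codeword: 1000011

1000011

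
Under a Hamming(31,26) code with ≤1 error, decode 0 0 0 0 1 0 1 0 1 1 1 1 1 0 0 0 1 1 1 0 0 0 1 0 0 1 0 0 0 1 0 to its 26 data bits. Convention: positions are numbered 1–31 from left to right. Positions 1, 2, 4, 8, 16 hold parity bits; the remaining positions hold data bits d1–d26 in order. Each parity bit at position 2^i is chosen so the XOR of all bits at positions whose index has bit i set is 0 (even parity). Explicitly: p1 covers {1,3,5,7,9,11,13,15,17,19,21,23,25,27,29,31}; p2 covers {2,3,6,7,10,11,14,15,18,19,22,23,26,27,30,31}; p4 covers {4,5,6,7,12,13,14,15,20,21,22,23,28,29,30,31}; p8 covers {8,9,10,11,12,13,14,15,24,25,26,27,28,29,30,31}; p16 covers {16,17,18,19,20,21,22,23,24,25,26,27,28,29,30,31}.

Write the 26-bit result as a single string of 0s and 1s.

01011111100111000100100010

s1 (pos 1,3,5,7,9,11,13,15,17,19,21,23,25,27,29,31): 0⊕0⊕1⊕1⊕1⊕1⊕1⊕0⊕1⊕1⊕0⊕1⊕0⊕0⊕0⊕0 = 0
s2 (pos 2,3,6,7,10,11,14,15,18,19,22,23,26,27,30,31): 0⊕0⊕0⊕1⊕1⊕1⊕0⊕0⊕1⊕1⊕0⊕1⊕1⊕0⊕1⊕0 = 0
s4 (pos 4,5,6,7,12,13,14,15,20,21,22,23,28,29,30,31): 0⊕1⊕0⊕1⊕1⊕1⊕0⊕0⊕0⊕0⊕0⊕1⊕0⊕0⊕1⊕0 = 0
s8 (pos 8,9,10,11,12,13,14,15,24,25,26,27,28,29,30,31): 0⊕1⊕1⊕1⊕1⊕1⊕0⊕0⊕0⊕0⊕1⊕0⊕0⊕0⊕1⊕0 = 1
s16 (pos 16,17,18,19,20,21,22,23,24,25,26,27,28,29,30,31): 0⊕1⊕1⊕1⊕0⊕0⊕0⊕1⊕0⊕0⊕1⊕0⊕0⊕0⊕1⊕0 = 0
Syndrome s16…s1 = 01000 → error at position 8.
Flip position 8: 0000101011111000111000100100010 → 0000101111111000111000100100010
Read data bits from positions 3,5,6,7,9,10,11,12,13,14,15,17,18,19,20,21,22,23,24,25,26,27,28,29,30,31: 01011111100111000100100010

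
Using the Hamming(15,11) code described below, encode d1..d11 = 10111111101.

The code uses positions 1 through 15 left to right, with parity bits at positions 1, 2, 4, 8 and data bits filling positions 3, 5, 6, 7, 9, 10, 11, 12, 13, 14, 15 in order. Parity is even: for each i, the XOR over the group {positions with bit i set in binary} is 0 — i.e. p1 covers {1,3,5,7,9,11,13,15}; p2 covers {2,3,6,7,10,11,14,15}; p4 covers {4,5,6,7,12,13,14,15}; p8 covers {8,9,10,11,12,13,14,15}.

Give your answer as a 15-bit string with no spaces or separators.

Place data at non-parity positions: p1 p2 1 p4 0 1 1 p8 1 1 1 1 1 0 1
p1 (pos 1,3,5,7,9,11,13,15): XOR of data positions = 1⊕0⊕1⊕1⊕1⊕1⊕1 = 0
p2 (pos 2,3,6,7,10,11,14,15): XOR of data positions = 1⊕1⊕1⊕1⊕1⊕0⊕1 = 0
p4 (pos 4,5,6,7,12,13,14,15): XOR of data positions = 0⊕1⊕1⊕1⊕1⊕0⊕1 = 1
p8 (pos 8,9,10,11,12,13,14,15): XOR of data positions = 1⊕1⊕1⊕1⊕1⊕0⊕1 = 0
Codeword: 001101101111101

001101101111101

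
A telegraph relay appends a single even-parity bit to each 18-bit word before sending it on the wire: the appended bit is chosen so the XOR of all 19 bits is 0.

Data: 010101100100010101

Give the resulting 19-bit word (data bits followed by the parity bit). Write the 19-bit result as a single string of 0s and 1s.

XOR of the 18 data bits: 0⊕1⊕0⊕1⊕0⊕1⊕1⊕0⊕0⊕1⊕0⊕0⊕0⊕1⊕0⊕1⊕0⊕1 = 0
Parity bit = 0 (so all 19 bits XOR to 0).

0101011001000101010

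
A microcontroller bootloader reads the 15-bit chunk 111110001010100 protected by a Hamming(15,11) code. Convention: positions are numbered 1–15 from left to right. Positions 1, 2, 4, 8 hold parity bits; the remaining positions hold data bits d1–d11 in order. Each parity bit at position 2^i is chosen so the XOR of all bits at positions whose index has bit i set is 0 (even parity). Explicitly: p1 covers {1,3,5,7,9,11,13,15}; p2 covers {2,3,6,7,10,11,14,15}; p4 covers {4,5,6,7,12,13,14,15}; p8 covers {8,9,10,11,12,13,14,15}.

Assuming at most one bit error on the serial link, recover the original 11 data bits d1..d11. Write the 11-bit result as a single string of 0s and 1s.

11001010110

s1 (pos 1,3,5,7,9,11,13,15): 1⊕1⊕1⊕0⊕1⊕1⊕1⊕0 = 0
s2 (pos 2,3,6,7,10,11,14,15): 1⊕1⊕0⊕0⊕0⊕1⊕0⊕0 = 1
s4 (pos 4,5,6,7,12,13,14,15): 1⊕1⊕0⊕0⊕0⊕1⊕0⊕0 = 1
s8 (pos 8,9,10,11,12,13,14,15): 0⊕1⊕0⊕1⊕0⊕1⊕0⊕0 = 1
Syndrome s8…s1 = 1110 → error at position 14.
Flip position 14: 111110001010100 → 111110001010110
Read data bits from positions 3,5,6,7,9,10,11,12,13,14,15: 11001010110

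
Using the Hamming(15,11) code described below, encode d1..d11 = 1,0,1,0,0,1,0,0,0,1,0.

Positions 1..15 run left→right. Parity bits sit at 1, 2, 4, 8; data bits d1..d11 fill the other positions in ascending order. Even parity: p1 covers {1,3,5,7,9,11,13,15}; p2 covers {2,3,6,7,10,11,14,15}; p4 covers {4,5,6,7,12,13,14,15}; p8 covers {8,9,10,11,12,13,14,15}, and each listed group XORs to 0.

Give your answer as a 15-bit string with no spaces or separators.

Place data at non-parity positions: p1 p2 1 p4 0 1 0 p8 0 1 0 0 0 1 0
p1 (pos 1,3,5,7,9,11,13,15): XOR of data positions = 1⊕0⊕0⊕0⊕0⊕0⊕0 = 1
p2 (pos 2,3,6,7,10,11,14,15): XOR of data positions = 1⊕1⊕0⊕1⊕0⊕1⊕0 = 0
p4 (pos 4,5,6,7,12,13,14,15): XOR of data positions = 0⊕1⊕0⊕0⊕0⊕1⊕0 = 0
p8 (pos 8,9,10,11,12,13,14,15): XOR of data positions = 0⊕1⊕0⊕0⊕0⊕1⊕0 = 0
Codeword: 101001000100010

101001000100010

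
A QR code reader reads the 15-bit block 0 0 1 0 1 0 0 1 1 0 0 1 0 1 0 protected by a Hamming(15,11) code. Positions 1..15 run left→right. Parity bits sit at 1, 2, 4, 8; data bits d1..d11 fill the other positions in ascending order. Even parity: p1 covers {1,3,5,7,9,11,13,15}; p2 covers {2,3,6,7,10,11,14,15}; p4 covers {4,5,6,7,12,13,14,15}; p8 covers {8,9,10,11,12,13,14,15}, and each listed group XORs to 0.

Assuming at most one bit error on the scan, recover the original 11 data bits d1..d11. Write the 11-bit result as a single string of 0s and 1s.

s1 (pos 1,3,5,7,9,11,13,15): 0⊕1⊕1⊕0⊕1⊕0⊕0⊕0 = 1
s2 (pos 2,3,6,7,10,11,14,15): 0⊕1⊕0⊕0⊕0⊕0⊕1⊕0 = 0
s4 (pos 4,5,6,7,12,13,14,15): 0⊕1⊕0⊕0⊕1⊕0⊕1⊕0 = 1
s8 (pos 8,9,10,11,12,13,14,15): 1⊕1⊕0⊕0⊕1⊕0⊕1⊕0 = 0
Syndrome s8…s1 = 0101 → error at position 5.
Flip position 5: 001010011001010 → 001000011001010
Read data bits from positions 3,5,6,7,9,10,11,12,13,14,15: 10001001010

10001001010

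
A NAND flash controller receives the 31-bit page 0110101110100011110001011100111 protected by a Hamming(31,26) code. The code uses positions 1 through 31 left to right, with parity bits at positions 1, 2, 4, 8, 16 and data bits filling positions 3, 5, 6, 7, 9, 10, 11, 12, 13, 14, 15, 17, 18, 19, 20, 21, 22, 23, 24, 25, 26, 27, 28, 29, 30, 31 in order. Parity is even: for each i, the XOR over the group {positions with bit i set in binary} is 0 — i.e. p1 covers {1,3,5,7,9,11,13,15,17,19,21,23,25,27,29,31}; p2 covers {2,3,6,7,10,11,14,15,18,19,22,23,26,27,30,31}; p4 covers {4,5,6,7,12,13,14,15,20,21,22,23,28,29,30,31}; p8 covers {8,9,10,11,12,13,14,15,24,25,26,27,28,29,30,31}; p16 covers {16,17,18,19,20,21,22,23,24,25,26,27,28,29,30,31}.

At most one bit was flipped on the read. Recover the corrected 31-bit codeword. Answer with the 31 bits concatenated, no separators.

0111101110100011110001011100111

s1 (pos 1,3,5,7,9,11,13,15,17,19,21,23,25,27,29,31): 0⊕1⊕1⊕1⊕1⊕1⊕0⊕1⊕1⊕0⊕0⊕0⊕1⊕0⊕1⊕1 = 0
s2 (pos 2,3,6,7,10,11,14,15,18,19,22,23,26,27,30,31): 1⊕1⊕0⊕1⊕0⊕1⊕0⊕1⊕1⊕0⊕1⊕0⊕1⊕0⊕1⊕1 = 0
s4 (pos 4,5,6,7,12,13,14,15,20,21,22,23,28,29,30,31): 0⊕1⊕0⊕1⊕0⊕0⊕0⊕1⊕0⊕0⊕1⊕0⊕0⊕1⊕1⊕1 = 1
s8 (pos 8,9,10,11,12,13,14,15,24,25,26,27,28,29,30,31): 1⊕1⊕0⊕1⊕0⊕0⊕0⊕1⊕1⊕1⊕1⊕0⊕0⊕1⊕1⊕1 = 0
s16 (pos 16,17,18,19,20,21,22,23,24,25,26,27,28,29,30,31): 1⊕1⊕1⊕0⊕0⊕0⊕1⊕0⊕1⊕1⊕1⊕0⊕0⊕1⊕1⊕1 = 0
Syndrome s16…s1 = 00100 → error at position 4.
Flip position 4: 0110101110100011110001011100111 → 0111101110100011110001011100111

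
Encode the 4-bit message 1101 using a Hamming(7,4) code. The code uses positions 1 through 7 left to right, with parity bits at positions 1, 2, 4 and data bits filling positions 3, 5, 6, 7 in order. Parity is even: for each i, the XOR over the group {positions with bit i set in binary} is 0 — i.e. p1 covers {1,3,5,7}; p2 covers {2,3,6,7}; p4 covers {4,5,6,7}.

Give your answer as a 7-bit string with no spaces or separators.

Place data at non-parity positions: p1 p2 1 p4 1 0 1
p1 (pos 1,3,5,7): XOR of data positions = 1⊕1⊕1 = 1
p2 (pos 2,3,6,7): XOR of data positions = 1⊕0⊕1 = 0
p4 (pos 4,5,6,7): XOR of data positions = 1⊕0⊕1 = 0
Codeword: 1010101

1010101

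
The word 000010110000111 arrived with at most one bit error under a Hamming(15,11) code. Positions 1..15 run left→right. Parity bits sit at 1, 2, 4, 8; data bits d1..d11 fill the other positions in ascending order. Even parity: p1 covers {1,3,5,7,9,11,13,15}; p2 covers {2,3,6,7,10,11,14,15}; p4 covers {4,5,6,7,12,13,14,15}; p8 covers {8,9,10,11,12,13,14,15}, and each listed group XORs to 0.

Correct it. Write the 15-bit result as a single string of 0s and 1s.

000011110000111

s1 (pos 1,3,5,7,9,11,13,15): 0⊕0⊕1⊕1⊕0⊕0⊕1⊕1 = 0
s2 (pos 2,3,6,7,10,11,14,15): 0⊕0⊕0⊕1⊕0⊕0⊕1⊕1 = 1
s4 (pos 4,5,6,7,12,13,14,15): 0⊕1⊕0⊕1⊕0⊕1⊕1⊕1 = 1
s8 (pos 8,9,10,11,12,13,14,15): 1⊕0⊕0⊕0⊕0⊕1⊕1⊕1 = 0
Syndrome s8…s1 = 0110 → error at position 6.
Flip position 6: 000010110000111 → 000011110000111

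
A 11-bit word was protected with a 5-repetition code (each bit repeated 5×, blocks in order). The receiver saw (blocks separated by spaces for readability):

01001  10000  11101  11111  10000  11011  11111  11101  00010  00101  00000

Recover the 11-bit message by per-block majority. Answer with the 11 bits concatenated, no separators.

Block 1 (01001): 2 ones → 0
Block 2 (10000): 1 one → 0
Block 3 (11101): 4 ones → 1
Block 4 (11111): 5 ones → 1
Block 5 (10000): 1 one → 0
Block 6 (11011): 4 ones → 1
Block 7 (11111): 5 ones → 1
Block 8 (11101): 4 ones → 1
Block 9 (00010): 1 one → 0
Block 10 (00101): 2 ones → 0
Block 11 (00000): 0 ones → 0

00110111000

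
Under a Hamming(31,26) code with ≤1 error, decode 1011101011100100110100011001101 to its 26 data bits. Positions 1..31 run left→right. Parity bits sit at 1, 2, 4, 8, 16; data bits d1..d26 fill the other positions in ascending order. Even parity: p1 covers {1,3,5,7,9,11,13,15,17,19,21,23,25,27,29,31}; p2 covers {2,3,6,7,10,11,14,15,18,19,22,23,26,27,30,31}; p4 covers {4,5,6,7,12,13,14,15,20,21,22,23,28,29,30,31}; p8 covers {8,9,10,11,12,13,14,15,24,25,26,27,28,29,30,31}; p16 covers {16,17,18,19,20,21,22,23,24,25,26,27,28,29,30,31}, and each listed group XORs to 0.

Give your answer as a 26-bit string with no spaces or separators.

s1 (pos 1,3,5,7,9,11,13,15,17,19,21,23,25,27,29,31): 1⊕1⊕1⊕1⊕1⊕1⊕0⊕0⊕1⊕0⊕0⊕0⊕1⊕0⊕1⊕1 = 0
s2 (pos 2,3,6,7,10,11,14,15,18,19,22,23,26,27,30,31): 0⊕1⊕0⊕1⊕1⊕1⊕1⊕0⊕1⊕0⊕0⊕0⊕0⊕0⊕0⊕1 = 1
s4 (pos 4,5,6,7,12,13,14,15,20,21,22,23,28,29,30,31): 1⊕1⊕0⊕1⊕0⊕0⊕1⊕0⊕1⊕0⊕0⊕0⊕1⊕1⊕0⊕1 = 0
s8 (pos 8,9,10,11,12,13,14,15,24,25,26,27,28,29,30,31): 0⊕1⊕1⊕1⊕0⊕0⊕1⊕0⊕1⊕1⊕0⊕0⊕1⊕1⊕0⊕1 = 1
s16 (pos 16,17,18,19,20,21,22,23,24,25,26,27,28,29,30,31): 0⊕1⊕1⊕0⊕1⊕0⊕0⊕0⊕1⊕1⊕0⊕0⊕1⊕1⊕0⊕1 = 0
Syndrome s16…s1 = 01010 → error at position 10.
Flip position 10: 1011101011100100110100011001101 → 1011101010100100110100011001101
Read data bits from positions 3,5,6,7,9,10,11,12,13,14,15,17,18,19,20,21,22,23,24,25,26,27,28,29,30,31: 11011010010110100011001101

11011010010110100011001101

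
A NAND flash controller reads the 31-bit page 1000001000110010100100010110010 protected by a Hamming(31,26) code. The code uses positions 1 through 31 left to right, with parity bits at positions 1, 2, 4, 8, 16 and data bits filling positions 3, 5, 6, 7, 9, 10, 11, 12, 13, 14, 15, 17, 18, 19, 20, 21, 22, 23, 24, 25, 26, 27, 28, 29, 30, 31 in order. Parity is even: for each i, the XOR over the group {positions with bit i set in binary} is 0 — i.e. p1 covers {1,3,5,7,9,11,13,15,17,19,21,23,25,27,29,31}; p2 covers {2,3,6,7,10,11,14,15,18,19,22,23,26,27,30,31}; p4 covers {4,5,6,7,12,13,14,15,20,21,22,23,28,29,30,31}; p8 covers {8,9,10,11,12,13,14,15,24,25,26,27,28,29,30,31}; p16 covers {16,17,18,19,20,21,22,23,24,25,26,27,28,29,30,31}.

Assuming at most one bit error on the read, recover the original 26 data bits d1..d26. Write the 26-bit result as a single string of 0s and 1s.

s1 (pos 1,3,5,7,9,11,13,15,17,19,21,23,25,27,29,31): 1⊕0⊕0⊕1⊕0⊕1⊕0⊕1⊕1⊕0⊕0⊕0⊕0⊕1⊕0⊕0 = 0
s2 (pos 2,3,6,7,10,11,14,15,18,19,22,23,26,27,30,31): 0⊕0⊕0⊕1⊕0⊕1⊕0⊕1⊕0⊕0⊕0⊕0⊕1⊕1⊕1⊕0 = 0
s4 (pos 4,5,6,7,12,13,14,15,20,21,22,23,28,29,30,31): 0⊕0⊕0⊕1⊕1⊕0⊕0⊕1⊕1⊕0⊕0⊕0⊕0⊕0⊕1⊕0 = 1
s8 (pos 8,9,10,11,12,13,14,15,24,25,26,27,28,29,30,31): 0⊕0⊕0⊕1⊕1⊕0⊕0⊕1⊕1⊕0⊕1⊕1⊕0⊕0⊕1⊕0 = 1
s16 (pos 16,17,18,19,20,21,22,23,24,25,26,27,28,29,30,31): 0⊕1⊕0⊕0⊕1⊕0⊕0⊕0⊕1⊕0⊕1⊕1⊕0⊕0⊕1⊕0 = 0
Syndrome s16…s1 = 01100 → error at position 12.
Flip position 12: 1000001000110010100100010110010 → 1000001000100010100100010110010
Read data bits from positions 3,5,6,7,9,10,11,12,13,14,15,17,18,19,20,21,22,23,24,25,26,27,28,29,30,31: 00010010001100100010110010

00010010001100100010110010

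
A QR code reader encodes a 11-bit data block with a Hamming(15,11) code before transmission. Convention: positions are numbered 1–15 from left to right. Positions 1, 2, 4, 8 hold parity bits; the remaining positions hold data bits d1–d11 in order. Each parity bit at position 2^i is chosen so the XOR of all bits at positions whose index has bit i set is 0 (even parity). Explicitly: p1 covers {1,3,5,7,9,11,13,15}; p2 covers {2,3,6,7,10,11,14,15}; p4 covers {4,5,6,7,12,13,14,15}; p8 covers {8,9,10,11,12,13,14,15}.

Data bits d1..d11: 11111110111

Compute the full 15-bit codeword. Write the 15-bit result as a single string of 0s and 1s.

Place data at non-parity positions: p1 p2 1 p4 1 1 1 p8 1 1 1 0 1 1 1
p1 (pos 1,3,5,7,9,11,13,15): XOR of data positions = 1⊕1⊕1⊕1⊕1⊕1⊕1 = 1
p2 (pos 2,3,6,7,10,11,14,15): XOR of data positions = 1⊕1⊕1⊕1⊕1⊕1⊕1 = 1
p4 (pos 4,5,6,7,12,13,14,15): XOR of data positions = 1⊕1⊕1⊕0⊕1⊕1⊕1 = 0
p8 (pos 8,9,10,11,12,13,14,15): XOR of data positions = 1⊕1⊕1⊕0⊕1⊕1⊕1 = 0
Codeword: 111011101110111

111011101110111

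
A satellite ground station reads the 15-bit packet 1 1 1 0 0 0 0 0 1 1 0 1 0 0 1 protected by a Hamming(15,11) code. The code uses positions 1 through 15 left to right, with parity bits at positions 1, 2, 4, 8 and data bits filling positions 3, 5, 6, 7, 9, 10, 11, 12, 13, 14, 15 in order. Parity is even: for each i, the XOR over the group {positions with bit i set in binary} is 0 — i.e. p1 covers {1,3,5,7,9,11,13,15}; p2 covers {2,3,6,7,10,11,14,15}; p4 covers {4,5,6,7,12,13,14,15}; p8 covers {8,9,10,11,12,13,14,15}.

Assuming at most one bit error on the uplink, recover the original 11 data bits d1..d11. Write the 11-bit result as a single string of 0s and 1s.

s1 (pos 1,3,5,7,9,11,13,15): 1⊕1⊕0⊕0⊕1⊕0⊕0⊕1 = 0
s2 (pos 2,3,6,7,10,11,14,15): 1⊕1⊕0⊕0⊕1⊕0⊕0⊕1 = 0
s4 (pos 4,5,6,7,12,13,14,15): 0⊕0⊕0⊕0⊕1⊕0⊕0⊕1 = 0
s8 (pos 8,9,10,11,12,13,14,15): 0⊕1⊕1⊕0⊕1⊕0⊕0⊕1 = 0
Syndrome s8…s1 = 0000 → no error.
Read data bits from positions 3,5,6,7,9,10,11,12,13,14,15: 10001101001

10001101001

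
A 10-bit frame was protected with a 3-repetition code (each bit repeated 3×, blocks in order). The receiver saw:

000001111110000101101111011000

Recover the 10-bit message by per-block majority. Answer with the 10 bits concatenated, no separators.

Block 1 (000): 0 ones → 0
Block 2 (001): 1 one → 0
Block 3 (111): 3 ones → 1
Block 4 (110): 2 ones → 1
Block 5 (000): 0 ones → 0
Block 6 (101): 2 ones → 1
Block 7 (101): 2 ones → 1
Block 8 (111): 3 ones → 1
Block 9 (011): 2 ones → 1
Block 10 (000): 0 ones → 0

0011011110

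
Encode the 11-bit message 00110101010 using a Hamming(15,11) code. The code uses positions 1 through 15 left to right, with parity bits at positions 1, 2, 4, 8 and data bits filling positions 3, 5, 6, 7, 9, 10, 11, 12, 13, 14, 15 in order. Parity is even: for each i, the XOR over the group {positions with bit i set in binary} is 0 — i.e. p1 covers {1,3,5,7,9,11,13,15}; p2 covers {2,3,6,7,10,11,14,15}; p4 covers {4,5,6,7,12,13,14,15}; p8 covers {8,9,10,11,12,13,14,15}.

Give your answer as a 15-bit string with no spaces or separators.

100001110101010

Place data at non-parity positions: p1 p2 0 p4 0 1 1 p8 0 1 0 1 0 1 0
p1 (pos 1,3,5,7,9,11,13,15): XOR of data positions = 0⊕0⊕1⊕0⊕0⊕0⊕0 = 1
p2 (pos 2,3,6,7,10,11,14,15): XOR of data positions = 0⊕1⊕1⊕1⊕0⊕1⊕0 = 0
p4 (pos 4,5,6,7,12,13,14,15): XOR of data positions = 0⊕1⊕1⊕1⊕0⊕1⊕0 = 0
p8 (pos 8,9,10,11,12,13,14,15): XOR of data positions = 0⊕1⊕0⊕1⊕0⊕1⊕0 = 1
Codeword: 100001110101010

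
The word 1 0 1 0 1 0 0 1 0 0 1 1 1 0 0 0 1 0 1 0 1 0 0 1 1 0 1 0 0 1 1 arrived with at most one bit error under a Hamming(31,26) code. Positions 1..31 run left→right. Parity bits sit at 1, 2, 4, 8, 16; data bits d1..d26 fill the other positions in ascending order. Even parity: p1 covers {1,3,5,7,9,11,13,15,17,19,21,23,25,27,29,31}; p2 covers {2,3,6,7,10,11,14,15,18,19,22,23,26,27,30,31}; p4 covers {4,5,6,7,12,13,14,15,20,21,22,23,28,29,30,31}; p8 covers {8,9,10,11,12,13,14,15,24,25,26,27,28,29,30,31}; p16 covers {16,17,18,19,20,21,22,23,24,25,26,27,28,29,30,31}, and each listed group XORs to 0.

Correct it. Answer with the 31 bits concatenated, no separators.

1010100110111000101010011010011

s1 (pos 1,3,5,7,9,11,13,15,17,19,21,23,25,27,29,31): 1⊕1⊕1⊕0⊕0⊕1⊕1⊕0⊕1⊕1⊕1⊕0⊕1⊕1⊕0⊕1 = 1
s2 (pos 2,3,6,7,10,11,14,15,18,19,22,23,26,27,30,31): 0⊕1⊕0⊕0⊕0⊕1⊕0⊕0⊕0⊕1⊕0⊕0⊕0⊕1⊕1⊕1 = 0
s4 (pos 4,5,6,7,12,13,14,15,20,21,22,23,28,29,30,31): 0⊕1⊕0⊕0⊕1⊕1⊕0⊕0⊕0⊕1⊕0⊕0⊕0⊕0⊕1⊕1 = 0
s8 (pos 8,9,10,11,12,13,14,15,24,25,26,27,28,29,30,31): 1⊕0⊕0⊕1⊕1⊕1⊕0⊕0⊕1⊕1⊕0⊕1⊕0⊕0⊕1⊕1 = 1
s16 (pos 16,17,18,19,20,21,22,23,24,25,26,27,28,29,30,31): 0⊕1⊕0⊕1⊕0⊕1⊕0⊕0⊕1⊕1⊕0⊕1⊕0⊕0⊕1⊕1 = 0
Syndrome s16…s1 = 01001 → error at position 9.
Flip position 9: 1010100100111000101010011010011 → 1010100110111000101010011010011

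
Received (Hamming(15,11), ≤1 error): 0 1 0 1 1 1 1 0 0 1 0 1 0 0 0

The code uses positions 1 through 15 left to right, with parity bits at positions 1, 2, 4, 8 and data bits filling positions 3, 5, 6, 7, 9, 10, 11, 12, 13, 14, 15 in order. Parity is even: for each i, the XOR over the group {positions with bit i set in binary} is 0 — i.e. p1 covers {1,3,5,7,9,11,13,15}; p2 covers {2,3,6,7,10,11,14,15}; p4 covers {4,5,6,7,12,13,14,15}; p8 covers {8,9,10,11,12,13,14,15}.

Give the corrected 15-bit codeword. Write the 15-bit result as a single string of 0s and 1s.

s1 (pos 1,3,5,7,9,11,13,15): 0⊕0⊕1⊕1⊕0⊕0⊕0⊕0 = 0
s2 (pos 2,3,6,7,10,11,14,15): 1⊕0⊕1⊕1⊕1⊕0⊕0⊕0 = 0
s4 (pos 4,5,6,7,12,13,14,15): 1⊕1⊕1⊕1⊕1⊕0⊕0⊕0 = 1
s8 (pos 8,9,10,11,12,13,14,15): 0⊕0⊕1⊕0⊕1⊕0⊕0⊕0 = 0
Syndrome s8…s1 = 0100 → error at position 4.
Flip position 4: 010111100101000 → 010011100101000

010011100101000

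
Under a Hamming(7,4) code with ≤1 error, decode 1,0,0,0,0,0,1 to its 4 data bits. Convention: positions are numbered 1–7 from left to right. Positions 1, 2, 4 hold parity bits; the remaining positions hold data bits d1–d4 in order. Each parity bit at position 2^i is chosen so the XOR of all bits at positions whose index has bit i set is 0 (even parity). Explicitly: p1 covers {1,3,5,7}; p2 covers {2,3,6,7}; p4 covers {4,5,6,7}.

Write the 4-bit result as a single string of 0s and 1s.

s1 (pos 1,3,5,7): 1⊕0⊕0⊕1 = 0
s2 (pos 2,3,6,7): 0⊕0⊕0⊕1 = 1
s4 (pos 4,5,6,7): 0⊕0⊕0⊕1 = 1
Syndrome s4…s1 = 110 → error at position 6.
Flip position 6: 1000001 → 1000011
Read data bits from positions 3,5,6,7: 0011

0011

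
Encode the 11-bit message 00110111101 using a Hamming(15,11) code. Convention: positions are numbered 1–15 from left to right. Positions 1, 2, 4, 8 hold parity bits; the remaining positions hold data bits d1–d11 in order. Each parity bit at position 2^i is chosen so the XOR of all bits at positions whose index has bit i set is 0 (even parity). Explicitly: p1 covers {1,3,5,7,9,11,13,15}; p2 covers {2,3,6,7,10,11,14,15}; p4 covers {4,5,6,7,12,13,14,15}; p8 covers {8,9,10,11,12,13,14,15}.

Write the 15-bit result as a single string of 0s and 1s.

Place data at non-parity positions: p1 p2 0 p4 0 1 1 p8 0 1 1 1 1 0 1
p1 (pos 1,3,5,7,9,11,13,15): XOR of data positions = 0⊕0⊕1⊕0⊕1⊕1⊕1 = 0
p2 (pos 2,3,6,7,10,11,14,15): XOR of data positions = 0⊕1⊕1⊕1⊕1⊕0⊕1 = 1
p4 (pos 4,5,6,7,12,13,14,15): XOR of data positions = 0⊕1⊕1⊕1⊕1⊕0⊕1 = 1
p8 (pos 8,9,10,11,12,13,14,15): XOR of data positions = 0⊕1⊕1⊕1⊕1⊕0⊕1 = 1
Codeword: 010101110111101

010101110111101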